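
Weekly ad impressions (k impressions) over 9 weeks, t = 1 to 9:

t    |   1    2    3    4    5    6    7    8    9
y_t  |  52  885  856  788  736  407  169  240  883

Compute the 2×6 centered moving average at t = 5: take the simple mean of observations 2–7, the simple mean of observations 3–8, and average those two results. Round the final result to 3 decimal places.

Sum over 2–7: 885 + 856 + 788 + 736 + 407 + 169 = 3841
Sum over 3–8: 856 + 788 + 736 + 407 + 169 + 240 = 3196
CMA at t=5 = (3841 + 3196) / (2·6) = 7037 / 12 = 586.417

586.417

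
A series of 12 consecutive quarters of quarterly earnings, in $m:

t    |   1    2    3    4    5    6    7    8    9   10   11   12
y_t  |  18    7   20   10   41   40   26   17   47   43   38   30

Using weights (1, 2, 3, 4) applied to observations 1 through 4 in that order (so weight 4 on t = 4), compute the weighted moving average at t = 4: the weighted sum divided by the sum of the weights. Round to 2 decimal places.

13.20

Weighted sum: 1·18 + 2·7 + 3·20 + 4·10 = 18 + 14 + 60 + 40 = 132
Weight total: 1 + 2 + 3 + 4 = 10
WMA = 132 / 10 = 13.20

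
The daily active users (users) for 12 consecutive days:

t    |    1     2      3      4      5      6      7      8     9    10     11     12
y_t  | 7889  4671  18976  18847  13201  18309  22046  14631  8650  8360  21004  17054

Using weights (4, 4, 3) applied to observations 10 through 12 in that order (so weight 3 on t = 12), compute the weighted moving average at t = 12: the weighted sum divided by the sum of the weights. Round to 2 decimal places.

Weighted sum: 4·8360 + 4·21004 + 3·17054 = 33440 + 84016 + 51162 = 168618
Weight total: 4 + 4 + 3 = 11
WMA = 168618 / 11 = 15328.91

15328.91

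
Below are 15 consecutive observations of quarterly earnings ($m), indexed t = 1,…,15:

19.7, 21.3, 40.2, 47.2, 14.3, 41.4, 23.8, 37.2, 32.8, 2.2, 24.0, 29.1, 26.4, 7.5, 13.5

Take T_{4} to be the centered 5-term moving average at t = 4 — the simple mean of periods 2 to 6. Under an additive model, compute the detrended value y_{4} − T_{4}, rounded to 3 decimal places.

Trend T_4 = (21.3 + 40.2 + 47.2 + 14.3 + 41.4) / 5 = 164.4/5 = 32.88000
Detrended value: 47.2 − 32.88000 = 14.320

14.320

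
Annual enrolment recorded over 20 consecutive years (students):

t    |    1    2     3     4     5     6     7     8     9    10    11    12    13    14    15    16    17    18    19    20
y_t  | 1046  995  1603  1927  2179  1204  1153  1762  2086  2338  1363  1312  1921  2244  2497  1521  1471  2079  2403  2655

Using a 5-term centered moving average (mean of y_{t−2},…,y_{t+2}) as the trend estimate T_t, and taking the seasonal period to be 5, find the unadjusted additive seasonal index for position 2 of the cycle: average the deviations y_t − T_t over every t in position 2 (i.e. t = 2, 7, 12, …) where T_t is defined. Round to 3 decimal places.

-523.533

Season position 2 occurs at t = 7, 12, 17 (where T_t is defined).
t=7: T_7 = 1676.80000; y_7 − T_7 = 1153 − 1676.80000 = -523.80000
t=12: T_12 = 1835.60000; y_12 − T_12 = 1312 − 1835.60000 = -523.60000
t=17: T_17 = 1994.20000; y_17 − T_17 = 1471 − 1994.20000 = -523.20000
Mean deviation: (-523.80000 + -523.60000 + -523.20000) / 3 = -523.533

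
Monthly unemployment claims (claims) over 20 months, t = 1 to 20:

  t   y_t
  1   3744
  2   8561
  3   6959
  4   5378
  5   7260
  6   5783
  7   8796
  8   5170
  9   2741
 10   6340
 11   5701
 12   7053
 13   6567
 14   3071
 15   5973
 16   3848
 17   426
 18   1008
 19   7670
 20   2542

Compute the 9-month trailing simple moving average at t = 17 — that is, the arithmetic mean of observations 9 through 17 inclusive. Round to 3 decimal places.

Sum of periods 9–17: 2741 + 6340 + 5701 + 7053 + 6567 + 3071 + 5973 + 3848 + 426 = 41720
Divide by 9: 41720 / 9 = 4635.556

4635.556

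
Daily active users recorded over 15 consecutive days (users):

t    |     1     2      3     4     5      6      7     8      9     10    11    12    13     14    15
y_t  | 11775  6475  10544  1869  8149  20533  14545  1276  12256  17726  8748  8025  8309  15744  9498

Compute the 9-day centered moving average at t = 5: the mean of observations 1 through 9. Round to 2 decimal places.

9713.56

Sum of periods 1–9: 11775 + 6475 + 10544 + 1869 + 8149 + 20533 + 14545 + 1276 + 12256 = 87422
Divide by 9: 87422 / 9 = 9713.56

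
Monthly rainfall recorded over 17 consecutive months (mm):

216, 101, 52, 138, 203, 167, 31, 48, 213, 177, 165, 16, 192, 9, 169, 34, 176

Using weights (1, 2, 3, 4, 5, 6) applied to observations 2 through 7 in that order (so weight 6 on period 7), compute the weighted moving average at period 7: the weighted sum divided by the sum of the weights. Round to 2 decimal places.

Weighted sum: 1·101 + 2·52 + 3·138 + 4·203 + 5·167 + 6·31 = 101 + 104 + 414 + 812 + 835 + 186 = 2452
Weight total: 1 + 2 + 3 + 4 + 5 + 6 = 21
WMA = 2452 / 21 = 116.76

116.76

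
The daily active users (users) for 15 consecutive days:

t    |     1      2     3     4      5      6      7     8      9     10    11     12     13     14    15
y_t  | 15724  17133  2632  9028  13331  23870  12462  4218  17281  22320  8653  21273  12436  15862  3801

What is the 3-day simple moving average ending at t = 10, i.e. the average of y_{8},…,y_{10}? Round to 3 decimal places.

14606.333

Sum of periods 8–10: 4218 + 17281 + 22320 = 43819
Divide by 3: 43819 / 3 = 14606.333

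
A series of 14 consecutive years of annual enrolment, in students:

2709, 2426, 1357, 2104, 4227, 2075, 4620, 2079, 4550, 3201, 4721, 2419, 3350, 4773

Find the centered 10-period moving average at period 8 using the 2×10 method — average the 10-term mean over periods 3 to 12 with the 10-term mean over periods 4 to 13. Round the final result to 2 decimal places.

Sum over 3–12: 1357 + 2104 + 4227 + 2075 + 4620 + 2079 + 4550 + 3201 + 4721 + 2419 = 31353
Sum over 4–13: 2104 + 4227 + 2075 + 4620 + 2079 + 4550 + 3201 + 4721 + 2419 + 3350 = 33346
CMA at t=8 = (31353 + 33346) / (2·10) = 64699 / 20 = 3234.95

3234.95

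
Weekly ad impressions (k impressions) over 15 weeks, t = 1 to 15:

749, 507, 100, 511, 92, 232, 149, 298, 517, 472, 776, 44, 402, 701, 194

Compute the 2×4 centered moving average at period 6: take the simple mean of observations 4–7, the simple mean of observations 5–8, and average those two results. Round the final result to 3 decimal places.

Sum over 4–7: 511 + 92 + 232 + 149 = 984
Sum over 5–8: 92 + 232 + 149 + 298 = 771
CMA at t=6 = (984 + 771) / (2·4) = 1755 / 8 = 219.375

219.375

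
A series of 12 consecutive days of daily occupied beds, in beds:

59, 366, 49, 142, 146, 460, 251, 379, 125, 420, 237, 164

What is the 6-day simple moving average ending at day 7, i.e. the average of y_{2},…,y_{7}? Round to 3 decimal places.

Sum of periods 2–7: 366 + 49 + 142 + 146 + 460 + 251 = 1414
Divide by 6: 1414 / 6 = 235.667

235.667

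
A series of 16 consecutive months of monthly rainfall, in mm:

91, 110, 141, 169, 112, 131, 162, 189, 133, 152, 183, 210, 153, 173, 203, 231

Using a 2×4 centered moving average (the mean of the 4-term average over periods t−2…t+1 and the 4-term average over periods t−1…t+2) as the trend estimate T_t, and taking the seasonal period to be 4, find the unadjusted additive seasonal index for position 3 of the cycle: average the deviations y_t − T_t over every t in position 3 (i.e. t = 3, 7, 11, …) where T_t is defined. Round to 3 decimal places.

10.833

Season position 3 occurs at t = 3, 7, 11 (where T_t is defined).
t=3: T_3 = 130.37500; y_3 − T_3 = 141 − 130.37500 = 10.62500
t=7: T_7 = 151.12500; y_7 − T_7 = 162 − 151.12500 = 10.87500
t=11: T_11 = 172.00000; y_11 − T_11 = 183 − 172.00000 = 11.00000
Mean deviation: (10.62500 + 10.87500 + 11.00000) / 3 = 10.833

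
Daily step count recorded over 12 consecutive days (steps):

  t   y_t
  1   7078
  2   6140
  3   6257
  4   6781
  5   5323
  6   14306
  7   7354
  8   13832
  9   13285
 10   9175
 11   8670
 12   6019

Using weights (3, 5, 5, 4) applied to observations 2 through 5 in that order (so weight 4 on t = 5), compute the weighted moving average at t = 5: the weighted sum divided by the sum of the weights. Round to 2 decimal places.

6170.71

Weighted sum: 3·6140 + 5·6257 + 5·6781 + 4·5323 = 18420 + 31285 + 33905 + 21292 = 104902
Weight total: 3 + 5 + 5 + 4 = 17
WMA = 104902 / 17 = 6170.71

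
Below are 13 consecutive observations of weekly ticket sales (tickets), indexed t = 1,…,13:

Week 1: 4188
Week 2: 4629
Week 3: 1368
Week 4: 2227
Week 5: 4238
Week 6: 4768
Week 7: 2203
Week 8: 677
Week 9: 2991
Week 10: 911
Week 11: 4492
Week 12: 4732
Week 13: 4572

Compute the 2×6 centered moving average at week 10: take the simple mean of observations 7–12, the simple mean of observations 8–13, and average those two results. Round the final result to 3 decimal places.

2865.083

Sum over 7–12: 2203 + 677 + 2991 + 911 + 4492 + 4732 = 16006
Sum over 8–13: 677 + 2991 + 911 + 4492 + 4732 + 4572 = 18375
CMA at t=10 = (16006 + 18375) / (2·6) = 34381 / 12 = 2865.083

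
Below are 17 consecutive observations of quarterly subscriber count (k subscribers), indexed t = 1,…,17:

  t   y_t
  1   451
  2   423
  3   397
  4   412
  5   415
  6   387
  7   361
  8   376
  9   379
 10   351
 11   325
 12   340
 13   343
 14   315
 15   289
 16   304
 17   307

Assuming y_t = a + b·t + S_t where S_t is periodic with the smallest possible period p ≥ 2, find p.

4

First differences y_{t+1} − y_t: -28, -26, 15, 3, -28, -26, 15, 3, -28, -26, …
The difference pattern repeats every 4 terms and not for any smaller step, so p = 4.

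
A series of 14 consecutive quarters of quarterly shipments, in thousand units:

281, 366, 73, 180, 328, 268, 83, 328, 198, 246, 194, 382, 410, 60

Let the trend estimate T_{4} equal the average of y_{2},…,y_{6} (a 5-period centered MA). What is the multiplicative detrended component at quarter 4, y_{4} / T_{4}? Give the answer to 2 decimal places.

0.74

Trend T_4 = (366 + 73 + 180 + 328 + 268) / 5 = 1215/5 = 243.0000
Ratio to trend: 180 / 243.0000 = 0.74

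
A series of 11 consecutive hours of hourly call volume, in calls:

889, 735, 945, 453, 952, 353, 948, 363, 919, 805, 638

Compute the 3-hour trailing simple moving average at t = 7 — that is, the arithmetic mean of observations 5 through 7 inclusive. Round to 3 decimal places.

751.000

Sum of periods 5–7: 952 + 353 + 948 = 2253
Divide by 3: 2253 / 3 = 751.000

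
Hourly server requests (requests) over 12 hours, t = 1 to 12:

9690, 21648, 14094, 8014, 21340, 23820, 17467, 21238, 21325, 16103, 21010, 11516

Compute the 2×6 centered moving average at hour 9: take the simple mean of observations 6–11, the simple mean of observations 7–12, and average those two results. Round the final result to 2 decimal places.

Sum over 6–11: 23820 + 17467 + 21238 + 21325 + 16103 + 21010 = 120963
Sum over 7–12: 17467 + 21238 + 21325 + 16103 + 21010 + 11516 = 108659
CMA at t=9 = (120963 + 108659) / (2·6) = 229622 / 12 = 19135.17

19135.17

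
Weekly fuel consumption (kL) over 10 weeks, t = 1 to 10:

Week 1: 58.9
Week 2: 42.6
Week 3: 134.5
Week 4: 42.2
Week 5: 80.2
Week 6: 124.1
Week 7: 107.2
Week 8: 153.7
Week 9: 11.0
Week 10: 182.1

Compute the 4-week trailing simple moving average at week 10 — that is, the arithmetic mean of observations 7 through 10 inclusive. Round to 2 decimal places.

Sum of periods 7–10: 107.2 + 153.7 + 11.0 + 182.1 = 454.0
Divide by 4: 454.0 / 4 = 113.50

113.50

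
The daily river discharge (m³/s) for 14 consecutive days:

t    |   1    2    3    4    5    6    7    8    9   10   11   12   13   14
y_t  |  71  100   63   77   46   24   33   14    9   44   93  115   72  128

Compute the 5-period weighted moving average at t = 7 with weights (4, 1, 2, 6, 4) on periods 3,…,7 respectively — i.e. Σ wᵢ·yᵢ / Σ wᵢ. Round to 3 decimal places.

Weighted sum: 4·63 + 1·77 + 2·46 + 6·24 + 4·33 = 252 + 77 + 92 + 144 + 132 = 697
Weight total: 4 + 1 + 2 + 6 + 4 = 17
WMA = 697 / 17 = 41.000

41.000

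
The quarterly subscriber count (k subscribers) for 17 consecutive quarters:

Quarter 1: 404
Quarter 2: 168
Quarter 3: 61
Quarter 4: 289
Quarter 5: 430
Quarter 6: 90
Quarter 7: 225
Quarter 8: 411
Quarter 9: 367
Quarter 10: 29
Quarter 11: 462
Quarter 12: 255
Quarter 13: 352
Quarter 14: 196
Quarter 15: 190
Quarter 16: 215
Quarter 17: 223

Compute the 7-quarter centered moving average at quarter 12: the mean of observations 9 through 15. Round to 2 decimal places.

264.43

Sum of periods 9–15: 367 + 29 + 462 + 255 + 352 + 196 + 190 = 1851
Divide by 7: 1851 / 7 = 264.43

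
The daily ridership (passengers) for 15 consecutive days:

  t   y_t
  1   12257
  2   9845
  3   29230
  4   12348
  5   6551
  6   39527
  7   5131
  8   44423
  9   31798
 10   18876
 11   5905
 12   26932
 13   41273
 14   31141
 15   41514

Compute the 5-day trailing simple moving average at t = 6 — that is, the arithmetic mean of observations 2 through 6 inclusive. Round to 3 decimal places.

19500.200

Sum of periods 2–6: 9845 + 29230 + 12348 + 6551 + 39527 = 97501
Divide by 5: 97501 / 5 = 19500.200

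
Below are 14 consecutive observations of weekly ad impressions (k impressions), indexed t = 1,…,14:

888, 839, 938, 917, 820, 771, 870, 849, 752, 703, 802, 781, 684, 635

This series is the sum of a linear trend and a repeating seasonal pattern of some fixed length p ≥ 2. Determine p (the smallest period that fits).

First differences y_{t+1} − y_t: -49, 99, -21, -97, -49, 99, -21, -97, -49, 99, …
The difference pattern repeats every 4 terms and not for any smaller step, so p = 4.

4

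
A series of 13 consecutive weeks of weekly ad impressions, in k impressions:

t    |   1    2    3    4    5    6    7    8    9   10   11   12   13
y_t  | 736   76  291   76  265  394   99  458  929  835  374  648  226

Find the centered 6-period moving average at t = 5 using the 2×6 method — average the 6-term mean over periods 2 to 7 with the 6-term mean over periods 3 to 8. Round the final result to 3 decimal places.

Sum over 2–7: 76 + 291 + 76 + 265 + 394 + 99 = 1201
Sum over 3–8: 291 + 76 + 265 + 394 + 99 + 458 = 1583
CMA at t=5 = (1201 + 1583) / (2·6) = 2784 / 12 = 232.000

232.000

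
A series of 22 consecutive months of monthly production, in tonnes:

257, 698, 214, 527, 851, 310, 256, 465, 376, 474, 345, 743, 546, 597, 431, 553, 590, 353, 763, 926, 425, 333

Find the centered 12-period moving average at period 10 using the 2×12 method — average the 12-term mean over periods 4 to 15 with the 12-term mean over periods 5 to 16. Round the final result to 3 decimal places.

Sum over 4–15: 527 + 851 + 310 + 256 + 465 + 376 + 474 + 345 + 743 + 546 + 597 + 431 = 5921
Sum over 5–16: 851 + 310 + 256 + 465 + 376 + 474 + 345 + 743 + 546 + 597 + 431 + 553 = 5947
CMA at t=10 = (5921 + 5947) / (2·12) = 11868 / 24 = 494.500

494.500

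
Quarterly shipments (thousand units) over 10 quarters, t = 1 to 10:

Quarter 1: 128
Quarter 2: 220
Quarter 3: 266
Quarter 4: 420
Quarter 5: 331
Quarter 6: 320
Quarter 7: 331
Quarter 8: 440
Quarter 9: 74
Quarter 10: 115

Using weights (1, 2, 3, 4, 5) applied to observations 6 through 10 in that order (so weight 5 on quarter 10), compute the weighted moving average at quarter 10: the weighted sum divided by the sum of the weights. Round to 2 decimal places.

211.53

Weighted sum: 1·320 + 2·331 + 3·440 + 4·74 + 5·115 = 320 + 662 + 1320 + 296 + 575 = 3173
Weight total: 1 + 2 + 3 + 4 + 5 = 15
WMA = 3173 / 15 = 211.53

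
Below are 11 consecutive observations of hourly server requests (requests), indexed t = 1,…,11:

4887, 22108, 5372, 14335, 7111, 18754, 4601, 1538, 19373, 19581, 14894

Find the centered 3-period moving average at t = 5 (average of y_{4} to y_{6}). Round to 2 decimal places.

Sum of periods 4–6: 14335 + 7111 + 18754 = 40200
Divide by 3: 40200 / 3 = 13400.00

13400.00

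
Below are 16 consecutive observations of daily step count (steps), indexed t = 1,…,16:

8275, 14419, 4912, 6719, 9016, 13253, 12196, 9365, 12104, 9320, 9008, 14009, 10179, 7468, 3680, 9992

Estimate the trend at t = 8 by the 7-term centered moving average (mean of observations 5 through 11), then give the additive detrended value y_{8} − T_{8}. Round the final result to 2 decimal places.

Trend T_8 = (9016 + 13253 + 12196 + 9365 + 12104 + 9320 + 9008) / 7 = 74262/7 = 10608.8571
Detrended value: 9365 − 10608.8571 = -1243.86

-1243.86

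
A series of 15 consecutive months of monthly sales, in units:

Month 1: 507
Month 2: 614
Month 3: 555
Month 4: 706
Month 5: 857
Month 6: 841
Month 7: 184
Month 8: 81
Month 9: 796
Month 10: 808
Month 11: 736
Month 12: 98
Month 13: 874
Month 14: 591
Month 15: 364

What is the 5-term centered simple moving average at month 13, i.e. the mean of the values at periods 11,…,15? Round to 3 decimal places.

532.600

Sum of periods 11–15: 736 + 98 + 874 + 591 + 364 = 2663
Divide by 5: 2663 / 5 = 532.600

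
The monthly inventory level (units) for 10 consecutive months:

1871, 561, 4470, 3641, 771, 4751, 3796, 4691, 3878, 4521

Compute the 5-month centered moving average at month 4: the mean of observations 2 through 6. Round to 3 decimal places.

Sum of periods 2–6: 561 + 4470 + 3641 + 771 + 4751 = 14194
Divide by 5: 14194 / 5 = 2838.800

2838.800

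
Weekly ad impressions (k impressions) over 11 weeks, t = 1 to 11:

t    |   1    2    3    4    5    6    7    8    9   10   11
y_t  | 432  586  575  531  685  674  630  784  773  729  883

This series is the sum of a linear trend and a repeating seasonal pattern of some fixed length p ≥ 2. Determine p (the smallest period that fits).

3

First differences y_{t+1} − y_t: 154, -11, -44, 154, -11, -44, 154, -11, …
The difference pattern repeats every 3 terms and not for any smaller step, so p = 3.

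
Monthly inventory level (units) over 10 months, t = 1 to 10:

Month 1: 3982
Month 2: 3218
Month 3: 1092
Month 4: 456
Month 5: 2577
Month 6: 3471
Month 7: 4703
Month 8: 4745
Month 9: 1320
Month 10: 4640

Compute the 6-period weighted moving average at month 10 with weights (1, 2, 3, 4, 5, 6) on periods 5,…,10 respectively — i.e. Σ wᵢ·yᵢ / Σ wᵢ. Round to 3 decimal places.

3668.952

Weighted sum: 1·2577 + 2·3471 + 3·4703 + 4·4745 + 5·1320 + 6·4640 = 2577 + 6942 + 14109 + 18980 + 6600 + 27840 = 77048
Weight total: 1 + 2 + 3 + 4 + 5 + 6 = 21
WMA = 77048 / 21 = 3668.952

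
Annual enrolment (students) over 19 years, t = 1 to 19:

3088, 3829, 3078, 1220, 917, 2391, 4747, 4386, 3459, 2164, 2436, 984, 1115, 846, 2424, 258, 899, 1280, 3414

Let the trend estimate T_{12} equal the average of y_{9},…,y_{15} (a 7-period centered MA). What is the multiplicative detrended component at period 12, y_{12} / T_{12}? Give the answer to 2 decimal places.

Trend T_12 = (3459 + 2164 + 2436 + 984 + 1115 + 846 + 2424) / 7 = 13428/7 = 1918.2857
Ratio to trend: 984 / 1918.2857 = 0.51

0.51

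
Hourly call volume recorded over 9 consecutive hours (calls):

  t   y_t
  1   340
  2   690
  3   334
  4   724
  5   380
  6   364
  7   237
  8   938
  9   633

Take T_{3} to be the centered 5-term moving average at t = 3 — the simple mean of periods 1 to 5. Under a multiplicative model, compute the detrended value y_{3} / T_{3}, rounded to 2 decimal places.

Trend T_3 = (340 + 690 + 334 + 724 + 380) / 5 = 2468/5 = 493.6000
Ratio to trend: 334 / 493.6000 = 0.68

0.68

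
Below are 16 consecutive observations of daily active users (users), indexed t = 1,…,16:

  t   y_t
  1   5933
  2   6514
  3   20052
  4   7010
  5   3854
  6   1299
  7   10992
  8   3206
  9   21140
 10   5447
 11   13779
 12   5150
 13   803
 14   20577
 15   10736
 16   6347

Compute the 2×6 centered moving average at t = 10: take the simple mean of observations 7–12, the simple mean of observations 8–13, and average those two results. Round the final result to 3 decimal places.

Sum over 7–12: 10992 + 3206 + 21140 + 5447 + 13779 + 5150 = 59714
Sum over 8–13: 3206 + 21140 + 5447 + 13779 + 5150 + 803 = 49525
CMA at t=10 = (59714 + 49525) / (2·6) = 109239 / 12 = 9103.250

9103.250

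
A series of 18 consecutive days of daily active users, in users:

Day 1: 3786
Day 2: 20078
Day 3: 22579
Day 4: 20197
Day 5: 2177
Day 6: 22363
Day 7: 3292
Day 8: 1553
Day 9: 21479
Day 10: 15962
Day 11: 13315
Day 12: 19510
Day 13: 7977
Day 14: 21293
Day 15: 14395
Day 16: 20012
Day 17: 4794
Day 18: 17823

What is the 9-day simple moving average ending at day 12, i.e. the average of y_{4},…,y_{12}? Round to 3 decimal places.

Sum of periods 4–12: 20197 + 2177 + 22363 + 3292 + 1553 + 21479 + 15962 + 13315 + 19510 = 119848
Divide by 9: 119848 / 9 = 13316.444

13316.444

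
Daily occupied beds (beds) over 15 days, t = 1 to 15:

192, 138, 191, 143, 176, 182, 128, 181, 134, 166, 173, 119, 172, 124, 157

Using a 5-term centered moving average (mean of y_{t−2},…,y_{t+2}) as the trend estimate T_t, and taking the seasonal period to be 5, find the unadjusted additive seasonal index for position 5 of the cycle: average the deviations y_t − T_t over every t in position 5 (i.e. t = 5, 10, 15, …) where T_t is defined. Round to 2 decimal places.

Season position 5 occurs at t = 5, 10 (where T_t is defined).
t=5: T_5 = 164.0000; y_5 − T_5 = 176 − 164.0000 = 12.0000
t=10: T_10 = 154.6000; y_10 − T_10 = 166 − 154.6000 = 11.4000
Mean deviation: (12.0000 + 11.4000) / 2 = 11.70

11.70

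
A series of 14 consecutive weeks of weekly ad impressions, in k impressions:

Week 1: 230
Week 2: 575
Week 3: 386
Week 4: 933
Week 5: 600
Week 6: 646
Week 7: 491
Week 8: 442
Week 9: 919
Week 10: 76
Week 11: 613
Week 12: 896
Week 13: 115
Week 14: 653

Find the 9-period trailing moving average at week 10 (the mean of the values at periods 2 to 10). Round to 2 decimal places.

563.11

Sum of periods 2–10: 575 + 386 + 933 + 600 + 646 + 491 + 442 + 919 + 76 = 5068
Divide by 9: 5068 / 9 = 563.11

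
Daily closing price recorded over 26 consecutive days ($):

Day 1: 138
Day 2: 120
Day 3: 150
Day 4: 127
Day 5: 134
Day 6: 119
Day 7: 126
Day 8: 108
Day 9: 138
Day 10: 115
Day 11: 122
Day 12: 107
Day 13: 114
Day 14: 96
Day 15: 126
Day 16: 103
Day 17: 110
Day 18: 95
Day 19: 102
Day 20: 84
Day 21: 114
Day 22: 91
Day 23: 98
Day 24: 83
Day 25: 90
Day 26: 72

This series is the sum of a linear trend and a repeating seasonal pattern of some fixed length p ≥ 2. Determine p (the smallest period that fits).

First differences y_{t+1} − y_t: -18, 30, -23, 7, -15, 7, -18, 30, -23, 7, -15, 7, -18, 30, …
The difference pattern repeats every 6 terms and not for any smaller step, so p = 6.

6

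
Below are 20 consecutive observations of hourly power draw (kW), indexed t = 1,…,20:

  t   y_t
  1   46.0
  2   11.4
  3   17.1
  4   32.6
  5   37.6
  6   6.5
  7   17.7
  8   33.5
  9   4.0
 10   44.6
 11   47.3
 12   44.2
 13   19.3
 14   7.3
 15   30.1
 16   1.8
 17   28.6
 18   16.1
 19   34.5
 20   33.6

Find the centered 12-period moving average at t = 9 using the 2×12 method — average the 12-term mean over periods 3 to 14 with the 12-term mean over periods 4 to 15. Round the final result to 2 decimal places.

Sum over 3–14: 17.1 + 32.6 + 37.6 + 6.5 + 17.7 + 33.5 + 4.0 + 44.6 + 47.3 + 44.2 + 19.3 + 7.3 = 311.7
Sum over 4–15: 32.6 + 37.6 + 6.5 + 17.7 + 33.5 + 4.0 + 44.6 + 47.3 + 44.2 + 19.3 + 7.3 + 30.1 = 324.7
CMA at t=9 = (311.7 + 324.7) / (2·12) = 636.4 / 24 = 26.52

26.52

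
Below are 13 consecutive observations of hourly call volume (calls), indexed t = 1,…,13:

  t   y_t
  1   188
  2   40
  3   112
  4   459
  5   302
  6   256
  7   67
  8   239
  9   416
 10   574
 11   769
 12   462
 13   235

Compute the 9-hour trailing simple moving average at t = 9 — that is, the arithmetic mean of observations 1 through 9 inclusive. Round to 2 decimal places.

Sum of periods 1–9: 188 + 40 + 112 + 459 + 302 + 256 + 67 + 239 + 416 = 2079
Divide by 9: 2079 / 9 = 231.00

231.00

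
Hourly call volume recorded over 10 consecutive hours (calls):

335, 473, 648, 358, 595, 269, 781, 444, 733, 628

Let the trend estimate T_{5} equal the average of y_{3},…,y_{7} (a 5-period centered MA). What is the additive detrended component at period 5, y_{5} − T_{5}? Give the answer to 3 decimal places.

Trend T_5 = (648 + 358 + 595 + 269 + 781) / 5 = 2651/5 = 530.20000
Detrended value: 595 − 530.20000 = 64.800

64.800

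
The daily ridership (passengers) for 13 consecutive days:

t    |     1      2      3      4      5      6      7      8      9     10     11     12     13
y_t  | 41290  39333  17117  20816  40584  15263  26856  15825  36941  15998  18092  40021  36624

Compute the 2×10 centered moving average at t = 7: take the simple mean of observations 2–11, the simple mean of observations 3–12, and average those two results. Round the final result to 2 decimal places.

24716.90

Sum over 2–11: 39333 + 17117 + 20816 + 40584 + 15263 + 26856 + 15825 + 36941 + 15998 + 18092 = 246825
Sum over 3–12: 17117 + 20816 + 40584 + 15263 + 26856 + 15825 + 36941 + 15998 + 18092 + 40021 = 247513
CMA at t=7 = (246825 + 247513) / (2·10) = 494338 / 20 = 24716.90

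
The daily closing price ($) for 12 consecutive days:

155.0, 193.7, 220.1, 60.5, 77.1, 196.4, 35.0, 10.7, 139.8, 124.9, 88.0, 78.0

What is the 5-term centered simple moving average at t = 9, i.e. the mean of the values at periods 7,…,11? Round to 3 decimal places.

Sum of periods 7–11: 35.0 + 10.7 + 139.8 + 124.9 + 88.0 = 398.4
Divide by 5: 398.4 / 5 = 79.680

79.680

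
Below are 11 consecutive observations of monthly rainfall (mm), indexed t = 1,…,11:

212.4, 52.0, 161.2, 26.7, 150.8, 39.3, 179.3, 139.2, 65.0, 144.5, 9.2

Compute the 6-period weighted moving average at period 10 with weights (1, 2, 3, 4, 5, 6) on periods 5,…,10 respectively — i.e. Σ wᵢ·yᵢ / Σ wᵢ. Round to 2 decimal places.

119.81

Weighted sum: 1·150.8 + 2·39.3 + 3·179.3 + 4·139.2 + 5·65.0 + 6·144.5 = 150.8 + 78.6 + 537.9 + 556.8 + 325.0 + 867.0 = 2516.1
Weight total: 1 + 2 + 3 + 4 + 5 + 6 = 21
WMA = 2516.1 / 21 = 119.81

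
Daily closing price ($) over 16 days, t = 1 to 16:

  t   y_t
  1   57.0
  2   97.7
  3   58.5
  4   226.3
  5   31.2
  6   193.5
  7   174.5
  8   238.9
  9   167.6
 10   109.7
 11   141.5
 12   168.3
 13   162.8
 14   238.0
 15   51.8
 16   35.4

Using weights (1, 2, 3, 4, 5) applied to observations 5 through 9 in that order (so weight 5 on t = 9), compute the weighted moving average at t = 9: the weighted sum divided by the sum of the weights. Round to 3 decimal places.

182.353

Weighted sum: 1·31.2 + 2·193.5 + 3·174.5 + 4·238.9 + 5·167.6 = 31.2 + 387.0 + 523.5 + 955.6 + 838.0 = 2735.3
Weight total: 1 + 2 + 3 + 4 + 5 = 15
WMA = 2735.3 / 15 = 182.353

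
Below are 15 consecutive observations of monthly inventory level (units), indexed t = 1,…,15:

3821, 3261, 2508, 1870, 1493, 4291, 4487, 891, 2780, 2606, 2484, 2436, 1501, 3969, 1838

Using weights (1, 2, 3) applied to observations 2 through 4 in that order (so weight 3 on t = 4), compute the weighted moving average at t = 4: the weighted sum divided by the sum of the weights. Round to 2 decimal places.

2314.50

Weighted sum: 1·3261 + 2·2508 + 3·1870 = 3261 + 5016 + 5610 = 13887
Weight total: 1 + 2 + 3 = 6
WMA = 13887 / 6 = 2314.50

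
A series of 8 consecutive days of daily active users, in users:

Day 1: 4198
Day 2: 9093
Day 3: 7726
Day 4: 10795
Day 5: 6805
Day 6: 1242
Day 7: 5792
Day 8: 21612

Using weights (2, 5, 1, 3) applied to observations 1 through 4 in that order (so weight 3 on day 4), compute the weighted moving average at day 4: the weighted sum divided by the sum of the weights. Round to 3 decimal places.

Weighted sum: 2·4198 + 5·9093 + 1·7726 + 3·10795 = 8396 + 45465 + 7726 + 32385 = 93972
Weight total: 2 + 5 + 1 + 3 = 11
WMA = 93972 / 11 = 8542.909

8542.909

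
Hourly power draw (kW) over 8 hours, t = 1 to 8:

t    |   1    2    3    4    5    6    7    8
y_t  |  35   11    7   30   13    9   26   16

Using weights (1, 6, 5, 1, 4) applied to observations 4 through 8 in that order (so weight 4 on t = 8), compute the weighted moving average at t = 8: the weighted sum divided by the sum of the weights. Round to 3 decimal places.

Weighted sum: 1·30 + 6·13 + 5·9 + 1·26 + 4·16 = 30 + 78 + 45 + 26 + 64 = 243
Weight total: 1 + 6 + 5 + 1 + 4 = 17
WMA = 243 / 17 = 14.294

14.294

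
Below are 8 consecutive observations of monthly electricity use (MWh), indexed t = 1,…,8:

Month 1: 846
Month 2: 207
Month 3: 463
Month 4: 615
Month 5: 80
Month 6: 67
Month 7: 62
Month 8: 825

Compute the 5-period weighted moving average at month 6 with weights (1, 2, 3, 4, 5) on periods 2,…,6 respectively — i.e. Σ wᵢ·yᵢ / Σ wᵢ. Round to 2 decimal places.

242.20

Weighted sum: 1·207 + 2·463 + 3·615 + 4·80 + 5·67 = 207 + 926 + 1845 + 320 + 335 = 3633
Weight total: 1 + 2 + 3 + 4 + 5 = 15
WMA = 3633 / 15 = 242.20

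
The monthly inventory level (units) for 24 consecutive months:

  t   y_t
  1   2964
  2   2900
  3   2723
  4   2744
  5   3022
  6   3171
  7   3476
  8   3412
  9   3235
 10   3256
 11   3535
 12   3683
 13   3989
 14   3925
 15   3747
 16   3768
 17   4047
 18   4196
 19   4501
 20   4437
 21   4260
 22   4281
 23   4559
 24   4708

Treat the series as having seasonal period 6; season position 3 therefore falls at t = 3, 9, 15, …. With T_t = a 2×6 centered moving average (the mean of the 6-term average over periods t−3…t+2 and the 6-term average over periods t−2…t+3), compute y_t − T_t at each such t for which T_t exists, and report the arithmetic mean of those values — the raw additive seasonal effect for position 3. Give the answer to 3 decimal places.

Season position 3 occurs at t = 9, 15, 21 (where T_t is defined).
t=9: T_9 = 3390.16667; y_9 − T_9 = 3235 − 3390.16667 = -155.16667
t=15: T_15 = 3902.58333; y_15 − T_15 = 3747 − 3902.58333 = -155.58333
t=21: T_21 = 4415.00000; y_21 − T_21 = 4260 − 4415.00000 = -155.00000
Mean deviation: (-155.16667 + -155.58333 + -155.00000) / 3 = -155.250

-155.250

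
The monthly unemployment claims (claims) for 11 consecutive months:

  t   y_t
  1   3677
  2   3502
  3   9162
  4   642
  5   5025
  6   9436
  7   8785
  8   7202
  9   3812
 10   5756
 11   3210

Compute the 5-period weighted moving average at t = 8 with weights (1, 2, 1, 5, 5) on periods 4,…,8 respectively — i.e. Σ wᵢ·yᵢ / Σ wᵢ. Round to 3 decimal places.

Weighted sum: 1·642 + 2·5025 + 1·9436 + 5·8785 + 5·7202 = 642 + 10050 + 9436 + 43925 + 36010 = 100063
Weight total: 1 + 2 + 1 + 5 + 5 = 14
WMA = 100063 / 14 = 7147.357

7147.357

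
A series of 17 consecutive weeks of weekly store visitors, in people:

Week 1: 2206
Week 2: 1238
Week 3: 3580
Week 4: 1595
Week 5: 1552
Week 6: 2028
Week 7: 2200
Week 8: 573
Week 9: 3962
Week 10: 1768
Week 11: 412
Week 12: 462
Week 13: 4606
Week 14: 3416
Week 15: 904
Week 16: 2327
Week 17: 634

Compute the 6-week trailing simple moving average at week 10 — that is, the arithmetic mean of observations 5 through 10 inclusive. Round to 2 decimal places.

Sum of periods 5–10: 1552 + 2028 + 2200 + 573 + 3962 + 1768 = 12083
Divide by 6: 12083 / 6 = 2013.83

2013.83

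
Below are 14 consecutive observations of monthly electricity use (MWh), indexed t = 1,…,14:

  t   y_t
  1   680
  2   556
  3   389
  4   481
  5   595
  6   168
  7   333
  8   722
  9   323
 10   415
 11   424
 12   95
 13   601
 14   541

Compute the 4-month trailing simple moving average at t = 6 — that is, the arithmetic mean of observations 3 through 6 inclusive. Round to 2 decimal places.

408.25

Sum of periods 3–6: 389 + 481 + 595 + 168 = 1633
Divide by 4: 1633 / 4 = 408.25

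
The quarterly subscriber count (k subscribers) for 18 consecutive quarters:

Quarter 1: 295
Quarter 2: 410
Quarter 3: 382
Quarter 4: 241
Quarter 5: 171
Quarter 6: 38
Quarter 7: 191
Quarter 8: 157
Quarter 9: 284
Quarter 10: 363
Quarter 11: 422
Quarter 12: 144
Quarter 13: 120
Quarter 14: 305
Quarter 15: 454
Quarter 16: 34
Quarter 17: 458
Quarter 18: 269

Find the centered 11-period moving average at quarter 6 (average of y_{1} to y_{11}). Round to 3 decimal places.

268.545

Sum of periods 1–11: 295 + 410 + 382 + 241 + 171 + 38 + 191 + 157 + 284 + 363 + 422 = 2954
Divide by 11: 2954 / 11 = 268.545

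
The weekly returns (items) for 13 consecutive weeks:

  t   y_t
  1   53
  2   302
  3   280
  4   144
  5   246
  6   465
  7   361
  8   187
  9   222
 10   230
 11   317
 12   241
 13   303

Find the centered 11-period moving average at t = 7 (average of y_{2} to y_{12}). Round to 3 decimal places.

272.273

Sum of periods 2–12: 302 + 280 + 144 + 246 + 465 + 361 + 187 + 222 + 230 + 317 + 241 = 2995
Divide by 11: 2995 / 11 = 272.273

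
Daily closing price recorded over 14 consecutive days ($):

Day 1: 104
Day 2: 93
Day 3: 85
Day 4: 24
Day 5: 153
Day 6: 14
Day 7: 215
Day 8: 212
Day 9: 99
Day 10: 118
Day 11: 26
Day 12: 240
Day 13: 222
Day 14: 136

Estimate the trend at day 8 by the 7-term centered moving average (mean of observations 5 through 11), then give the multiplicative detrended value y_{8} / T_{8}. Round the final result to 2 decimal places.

1.77

Trend T_8 = (153 + 14 + 215 + 212 + 99 + 118 + 26) / 7 = 837/7 = 119.5714
Ratio to trend: 212 / 119.5714 = 1.77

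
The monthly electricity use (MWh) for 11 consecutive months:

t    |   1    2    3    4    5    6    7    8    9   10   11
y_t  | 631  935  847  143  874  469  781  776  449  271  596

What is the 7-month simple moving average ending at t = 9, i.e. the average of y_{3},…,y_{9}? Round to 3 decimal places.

619.857

Sum of periods 3–9: 847 + 143 + 874 + 469 + 781 + 776 + 449 = 4339
Divide by 7: 4339 / 7 = 619.857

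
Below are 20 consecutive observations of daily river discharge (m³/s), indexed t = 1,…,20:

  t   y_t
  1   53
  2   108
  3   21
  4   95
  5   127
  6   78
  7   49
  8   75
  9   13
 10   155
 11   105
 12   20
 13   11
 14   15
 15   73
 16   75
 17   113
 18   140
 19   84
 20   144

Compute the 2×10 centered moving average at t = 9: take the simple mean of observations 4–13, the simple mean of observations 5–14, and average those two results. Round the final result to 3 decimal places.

68.800

Sum over 4–13: 95 + 127 + 78 + 49 + 75 + 13 + 155 + 105 + 20 + 11 = 728
Sum over 5–14: 127 + 78 + 49 + 75 + 13 + 155 + 105 + 20 + 11 + 15 = 648
CMA at t=9 = (728 + 648) / (2·10) = 1376 / 20 = 68.800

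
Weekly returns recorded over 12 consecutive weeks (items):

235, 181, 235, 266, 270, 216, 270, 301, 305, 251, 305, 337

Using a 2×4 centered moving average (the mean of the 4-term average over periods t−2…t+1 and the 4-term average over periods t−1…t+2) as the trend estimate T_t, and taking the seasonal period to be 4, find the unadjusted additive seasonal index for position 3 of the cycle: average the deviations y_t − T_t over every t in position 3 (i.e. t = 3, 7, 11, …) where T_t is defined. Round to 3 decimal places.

Season position 3 occurs at t = 3, 7 (where T_t is defined).
t=3: T_3 = 233.62500; y_3 − T_3 = 235 − 233.62500 = 1.37500
t=7: T_7 = 268.62500; y_7 − T_7 = 270 − 268.62500 = 1.37500
Mean deviation: (1.37500 + 1.37500) / 2 = 1.375

1.375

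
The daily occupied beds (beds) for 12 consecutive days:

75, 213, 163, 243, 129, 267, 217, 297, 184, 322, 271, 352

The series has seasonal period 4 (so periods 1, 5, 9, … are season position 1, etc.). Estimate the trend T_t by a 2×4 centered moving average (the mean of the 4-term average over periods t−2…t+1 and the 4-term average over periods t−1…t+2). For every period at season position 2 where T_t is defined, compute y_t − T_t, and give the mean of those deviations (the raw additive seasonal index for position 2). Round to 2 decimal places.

46.44

Season position 2 occurs at t = 6, 10 (where T_t is defined).
t=6: T_6 = 220.7500; y_6 − T_6 = 267 − 220.7500 = 46.2500
t=10: T_10 = 275.3750; y_10 − T_10 = 322 − 275.3750 = 46.6250
Mean deviation: (46.2500 + 46.6250) / 2 = 46.44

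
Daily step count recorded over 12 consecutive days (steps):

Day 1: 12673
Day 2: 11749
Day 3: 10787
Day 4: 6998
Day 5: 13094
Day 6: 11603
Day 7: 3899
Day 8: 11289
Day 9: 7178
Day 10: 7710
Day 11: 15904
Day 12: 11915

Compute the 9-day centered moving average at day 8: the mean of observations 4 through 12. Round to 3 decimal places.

9954.444

Sum of periods 4–12: 6998 + 13094 + 11603 + 3899 + 11289 + 7178 + 7710 + 15904 + 11915 = 89590
Divide by 9: 89590 / 9 = 9954.444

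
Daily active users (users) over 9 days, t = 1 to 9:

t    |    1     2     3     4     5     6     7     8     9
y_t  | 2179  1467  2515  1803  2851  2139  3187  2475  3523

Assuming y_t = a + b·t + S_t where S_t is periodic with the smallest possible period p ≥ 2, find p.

First differences y_{t+1} − y_t: -712, 1048, -712, 1048, -712, 1048, …
The difference pattern repeats every 2 terms and not for any smaller step, so p = 2.

2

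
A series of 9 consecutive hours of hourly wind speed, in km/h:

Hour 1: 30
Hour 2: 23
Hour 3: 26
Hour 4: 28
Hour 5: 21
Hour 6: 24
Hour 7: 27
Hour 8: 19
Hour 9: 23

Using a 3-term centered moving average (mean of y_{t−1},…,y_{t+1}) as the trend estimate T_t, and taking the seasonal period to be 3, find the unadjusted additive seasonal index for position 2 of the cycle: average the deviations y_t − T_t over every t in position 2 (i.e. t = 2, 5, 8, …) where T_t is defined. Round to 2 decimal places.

Season position 2 occurs at t = 2, 5, 8 (where T_t is defined).
t=2: T_2 = 26.3333; y_2 − T_2 = 23 − 26.3333 = -3.3333
t=5: T_5 = 24.3333; y_5 − T_5 = 21 − 24.3333 = -3.3333
t=8: T_8 = 23.0000; y_8 − T_8 = 19 − 23.0000 = -4.0000
Mean deviation: (-3.3333 + -3.3333 + -4.0000) / 3 = -3.56

-3.56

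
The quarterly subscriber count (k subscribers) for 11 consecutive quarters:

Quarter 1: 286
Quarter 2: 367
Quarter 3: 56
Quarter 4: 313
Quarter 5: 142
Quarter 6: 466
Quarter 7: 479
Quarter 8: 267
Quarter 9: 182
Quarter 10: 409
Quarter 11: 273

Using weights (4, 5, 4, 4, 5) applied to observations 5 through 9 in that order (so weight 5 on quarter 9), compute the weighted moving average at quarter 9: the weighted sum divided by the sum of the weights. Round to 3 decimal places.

Weighted sum: 4·142 + 5·466 + 4·479 + 4·267 + 5·182 = 568 + 2330 + 1916 + 1068 + 910 = 6792
Weight total: 4 + 5 + 4 + 4 + 5 = 22
WMA = 6792 / 22 = 308.727

308.727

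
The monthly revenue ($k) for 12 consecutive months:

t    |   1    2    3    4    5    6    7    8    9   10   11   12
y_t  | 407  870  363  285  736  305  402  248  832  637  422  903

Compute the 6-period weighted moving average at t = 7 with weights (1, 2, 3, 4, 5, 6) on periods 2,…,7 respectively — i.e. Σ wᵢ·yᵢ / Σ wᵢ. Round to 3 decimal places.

444.381

Weighted sum: 1·870 + 2·363 + 3·285 + 4·736 + 5·305 + 6·402 = 870 + 726 + 855 + 2944 + 1525 + 2412 = 9332
Weight total: 1 + 2 + 3 + 4 + 5 + 6 = 21
WMA = 9332 / 21 = 444.381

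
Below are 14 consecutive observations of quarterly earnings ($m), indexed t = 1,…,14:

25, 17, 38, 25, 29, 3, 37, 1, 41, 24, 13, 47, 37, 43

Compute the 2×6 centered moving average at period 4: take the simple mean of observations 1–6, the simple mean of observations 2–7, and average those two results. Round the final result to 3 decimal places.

23.833

Sum over 1–6: 25 + 17 + 38 + 25 + 29 + 3 = 137
Sum over 2–7: 17 + 38 + 25 + 29 + 3 + 37 = 149
CMA at t=4 = (137 + 149) / (2·6) = 286 / 12 = 23.833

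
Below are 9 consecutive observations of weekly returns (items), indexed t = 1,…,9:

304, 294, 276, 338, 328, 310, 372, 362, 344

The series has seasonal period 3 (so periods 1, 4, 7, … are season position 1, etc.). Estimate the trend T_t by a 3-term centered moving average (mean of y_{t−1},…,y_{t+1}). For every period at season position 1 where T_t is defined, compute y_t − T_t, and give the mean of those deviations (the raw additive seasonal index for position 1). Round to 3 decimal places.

24.000

Season position 1 occurs at t = 4, 7 (where T_t is defined).
t=4: T_4 = 314.00000; y_4 − T_4 = 338 − 314.00000 = 24.00000
t=7: T_7 = 348.00000; y_7 − T_7 = 372 − 348.00000 = 24.00000
Mean deviation: (24.00000 + 24.00000) / 2 = 24.000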